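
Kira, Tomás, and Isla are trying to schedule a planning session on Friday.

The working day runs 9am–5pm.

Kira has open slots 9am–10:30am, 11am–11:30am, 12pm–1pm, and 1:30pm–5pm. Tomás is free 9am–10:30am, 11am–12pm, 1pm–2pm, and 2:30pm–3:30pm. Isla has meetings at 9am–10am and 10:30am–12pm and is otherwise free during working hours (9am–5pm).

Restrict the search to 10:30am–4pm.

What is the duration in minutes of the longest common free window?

60 minutes

Isla free within 09:00–17:00: 10:00–10:30, 12:00–17:00.
Kira ∩ Tomás: 09:00–10:30, 11:00–11:30, 13:30–14:00, 14:30–15:30.
Kira ∩ Tomás ∩ Isla: 10:00–10:30, 13:30–14:00, 14:30–15:30.
Restricted to 10:30–16:00: 13:30–14:00, 14:30–15:30.
Common window lengths: 30, 60 min; longest is 60.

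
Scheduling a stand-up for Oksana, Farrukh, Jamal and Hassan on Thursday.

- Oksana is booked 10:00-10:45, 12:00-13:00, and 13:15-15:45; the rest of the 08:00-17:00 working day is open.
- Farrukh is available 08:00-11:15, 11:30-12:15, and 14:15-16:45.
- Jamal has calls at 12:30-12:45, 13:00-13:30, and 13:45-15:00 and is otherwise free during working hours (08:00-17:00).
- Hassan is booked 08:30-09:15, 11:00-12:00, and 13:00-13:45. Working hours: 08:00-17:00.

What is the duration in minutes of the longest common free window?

60 minutes

Oksana free within 08:00–17:00: 08:00–10:00, 10:45–12:00, 13:00–13:15, 15:45–17:00.
Jamal free within 08:00–17:00: 08:00–12:30, 12:45–13:00, 13:30–13:45, 15:00–17:00.
Hassan free within 08:00–17:00: 08:00–08:30, 09:15–11:00, 12:00–13:00, 13:45–17:00.
Oksana ∩ Farrukh: 08:00–10:00, 10:45–11:15, 11:30–12:00, 15:45–16:45.
Oksana ∩ Farrukh ∩ Jamal: 08:00–10:00, 10:45–11:15, 11:30–12:00, 15:45–16:45.
Oksana ∩ Farrukh ∩ Jamal ∩ Hassan: 08:00–08:30, 09:15–10:00, 10:45–11:00, 15:45–16:45.
Common window lengths: 30, 45, 15, 60 min; longest is 60.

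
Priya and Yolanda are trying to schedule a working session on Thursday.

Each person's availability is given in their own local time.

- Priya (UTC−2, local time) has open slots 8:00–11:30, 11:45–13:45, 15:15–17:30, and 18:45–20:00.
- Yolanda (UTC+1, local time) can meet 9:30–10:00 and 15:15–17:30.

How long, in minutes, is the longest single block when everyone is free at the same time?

Priya → UTC: 10:00–13:30, 13:45–15:45, 17:15–19:30, 20:45–22:00.
Yolanda → UTC: 08:30–09:00, 14:15–16:30.
Priya ∩ Yolanda: 14:15–15:45.
Single common window of 90 minutes.

90 minutes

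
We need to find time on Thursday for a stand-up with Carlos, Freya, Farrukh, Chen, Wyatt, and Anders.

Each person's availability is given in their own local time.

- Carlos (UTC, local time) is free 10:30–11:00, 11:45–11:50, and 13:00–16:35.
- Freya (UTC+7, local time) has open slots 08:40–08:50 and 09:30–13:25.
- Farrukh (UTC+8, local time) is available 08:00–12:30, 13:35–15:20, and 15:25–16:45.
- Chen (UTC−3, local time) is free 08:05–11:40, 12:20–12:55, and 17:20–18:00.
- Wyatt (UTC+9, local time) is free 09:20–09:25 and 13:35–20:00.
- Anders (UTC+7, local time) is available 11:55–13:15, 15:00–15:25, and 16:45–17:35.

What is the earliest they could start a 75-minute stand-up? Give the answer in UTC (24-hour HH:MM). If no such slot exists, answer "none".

Carlos → UTC: 10:30–11:00, 11:45–11:50, 13:00–16:35.
Freya → UTC: 01:40–01:50, 02:30–06:25.
Farrukh → UTC: 00:00–04:30, 05:35–07:20, 07:25–08:45.
Chen → UTC: 11:05–14:40, 15:20–15:55, 20:20–21:00.
Wyatt → UTC: 00:20–00:25, 04:35–11:00.
Anders → UTC: 04:55–06:15, 08:00–08:25, 09:45–10:35.
Carlos ∩ Freya: (none).
Carlos ∩ Freya ∩ Farrukh: (none).
Carlos ∩ Freya ∩ Farrukh ∩ Chen: (none).
Carlos ∩ Freya ∩ Farrukh ∩ Chen ∩ Wyatt: (none).
Carlos ∩ Freya ∩ Farrukh ∩ Chen ∩ Wyatt ∩ Anders: (none).
Windows ≥ 75 min: (none).

none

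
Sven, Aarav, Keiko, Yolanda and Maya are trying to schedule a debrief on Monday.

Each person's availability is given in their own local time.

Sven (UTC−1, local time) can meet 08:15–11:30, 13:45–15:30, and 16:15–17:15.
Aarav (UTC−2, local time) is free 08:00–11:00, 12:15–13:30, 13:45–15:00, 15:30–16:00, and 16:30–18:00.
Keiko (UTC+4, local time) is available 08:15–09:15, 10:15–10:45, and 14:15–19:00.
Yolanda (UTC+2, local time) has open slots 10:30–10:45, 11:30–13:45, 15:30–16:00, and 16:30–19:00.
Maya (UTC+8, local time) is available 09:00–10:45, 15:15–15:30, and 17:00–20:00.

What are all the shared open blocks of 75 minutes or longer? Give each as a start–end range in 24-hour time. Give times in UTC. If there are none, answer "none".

Sven → UTC: 09:15–12:30, 14:45–16:30, 17:15–18:15.
Aarav → UTC: 10:00–13:00, 14:15–15:30, 15:45–17:00, 17:30–18:00, 18:30–20:00.
Keiko → UTC: 04:15–05:15, 06:15–06:45, 10:15–15:00.
Yolanda → UTC: 08:30–08:45, 09:30–11:45, 13:30–14:00, 14:30–17:00.
Maya → UTC: 01:00–02:45, 07:15–07:30, 09:00–12:00.
Sven ∩ Aarav: 10:00–12:30, 14:45–15:30, 15:45–16:30, 17:30–18:00.
Sven ∩ Aarav ∩ Keiko: 10:15–12:30, 14:45–15:00.
Sven ∩ Aarav ∩ Keiko ∩ Yolanda: 10:15–11:45, 14:45–15:00.
Sven ∩ Aarav ∩ Keiko ∩ Yolanda ∩ Maya: 10:15–11:45.
Windows ≥ 75 min: 10:15–11:45.

10:15–11:45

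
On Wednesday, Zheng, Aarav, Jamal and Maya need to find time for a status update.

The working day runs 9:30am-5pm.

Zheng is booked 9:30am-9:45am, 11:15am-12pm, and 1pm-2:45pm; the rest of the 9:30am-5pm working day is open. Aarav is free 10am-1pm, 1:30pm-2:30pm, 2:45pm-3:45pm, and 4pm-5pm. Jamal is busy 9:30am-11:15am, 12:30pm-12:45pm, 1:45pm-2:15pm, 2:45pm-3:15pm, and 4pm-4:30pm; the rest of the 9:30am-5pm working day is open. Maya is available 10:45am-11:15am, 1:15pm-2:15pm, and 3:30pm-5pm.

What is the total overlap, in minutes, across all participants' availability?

45 minutes

Zheng free within 09:30–17:00: 09:45–11:15, 12:00–13:00, 14:45–17:00.
Jamal free within 09:30–17:00: 11:15–12:30, 12:45–13:45, 14:15–14:45, 15:15–16:00, 16:30–17:00.
Zheng ∩ Aarav: 10:00–11:15, 12:00–13:00, 14:45–15:45, 16:00–17:00.
Zheng ∩ Aarav ∩ Jamal: 12:00–12:30, 12:45–13:00, 15:15–15:45, 16:30–17:00.
Zheng ∩ Aarav ∩ Jamal ∩ Maya: 15:30–15:45, 16:30–17:00.
Total common minutes: 15 + 30 = 45.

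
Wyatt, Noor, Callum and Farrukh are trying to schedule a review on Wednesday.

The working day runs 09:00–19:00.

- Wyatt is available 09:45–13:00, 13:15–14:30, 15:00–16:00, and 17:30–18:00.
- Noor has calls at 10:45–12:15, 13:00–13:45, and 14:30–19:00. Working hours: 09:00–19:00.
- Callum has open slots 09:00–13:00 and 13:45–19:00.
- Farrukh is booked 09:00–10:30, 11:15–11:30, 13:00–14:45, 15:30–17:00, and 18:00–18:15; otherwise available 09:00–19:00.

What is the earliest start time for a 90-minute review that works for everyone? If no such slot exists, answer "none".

Noor free within 09:00–19:00: 09:00–10:45, 12:15–13:00, 13:45–14:30.
Farrukh free within 09:00–19:00: 10:30–11:15, 11:30–13:00, 14:45–15:30, 17:00–18:00, 18:15–19:00.
Wyatt ∩ Noor: 09:45–10:45, 12:15–13:00, 13:45–14:30.
Wyatt ∩ Noor ∩ Callum: 09:45–10:45, 12:15–13:00, 13:45–14:30.
Wyatt ∩ Noor ∩ Callum ∩ Farrukh: 10:30–10:45, 12:15–13:00.
Windows ≥ 90 min: (none).

none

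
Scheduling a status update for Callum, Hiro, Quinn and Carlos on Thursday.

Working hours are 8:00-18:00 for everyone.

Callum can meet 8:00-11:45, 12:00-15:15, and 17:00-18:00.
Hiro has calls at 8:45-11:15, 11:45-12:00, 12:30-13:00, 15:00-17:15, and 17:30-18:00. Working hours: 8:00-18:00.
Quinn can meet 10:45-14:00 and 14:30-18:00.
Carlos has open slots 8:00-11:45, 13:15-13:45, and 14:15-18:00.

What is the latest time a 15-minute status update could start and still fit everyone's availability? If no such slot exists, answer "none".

Hiro free within 08:00–18:00: 08:00–08:45, 11:15–11:45, 12:00–12:30, 13:00–15:00, 17:15–17:30.
Callum ∩ Hiro: 08:00–08:45, 11:15–11:45, 12:00–12:30, 13:00–15:00, 17:15–17:30.
Callum ∩ Hiro ∩ Quinn: 11:15–11:45, 12:00–12:30, 13:00–14:00, 14:30–15:00, 17:15–17:30.
Callum ∩ Hiro ∩ Quinn ∩ Carlos: 11:15–11:45, 13:15–13:45, 14:30–15:00, 17:15–17:30.
Windows ≥ 15 min: 11:15–11:45, 13:15–13:45, 14:30–15:00, 17:15–17:30.
Latest start in the last window 17:15–17:30 is 17:30 − 15 min = 17:15.

17:15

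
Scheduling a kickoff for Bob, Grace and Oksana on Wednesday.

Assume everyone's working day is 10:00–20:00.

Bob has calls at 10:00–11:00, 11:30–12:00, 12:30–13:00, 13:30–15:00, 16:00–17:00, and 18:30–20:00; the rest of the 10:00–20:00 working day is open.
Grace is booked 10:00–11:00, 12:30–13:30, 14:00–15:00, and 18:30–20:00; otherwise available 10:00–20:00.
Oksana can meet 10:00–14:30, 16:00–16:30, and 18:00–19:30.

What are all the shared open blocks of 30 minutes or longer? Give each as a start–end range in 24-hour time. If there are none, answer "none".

Bob free within 10:00–20:00: 11:00–11:30, 12:00–12:30, 13:00–13:30, 15:00–16:00, 17:00–18:30.
Grace free within 10:00–20:00: 11:00–12:30, 13:30–14:00, 15:00–18:30.
Bob ∩ Grace: 11:00–11:30, 12:00–12:30, 15:00–16:00, 17:00–18:30.
Bob ∩ Grace ∩ Oksana: 11:00–11:30, 12:00–12:30, 18:00–18:30.
Windows ≥ 30 min: 11:00–11:30, 12:00–12:30, 18:00–18:30.

11:00–11:30, 12:00–12:30, 18:00–18:30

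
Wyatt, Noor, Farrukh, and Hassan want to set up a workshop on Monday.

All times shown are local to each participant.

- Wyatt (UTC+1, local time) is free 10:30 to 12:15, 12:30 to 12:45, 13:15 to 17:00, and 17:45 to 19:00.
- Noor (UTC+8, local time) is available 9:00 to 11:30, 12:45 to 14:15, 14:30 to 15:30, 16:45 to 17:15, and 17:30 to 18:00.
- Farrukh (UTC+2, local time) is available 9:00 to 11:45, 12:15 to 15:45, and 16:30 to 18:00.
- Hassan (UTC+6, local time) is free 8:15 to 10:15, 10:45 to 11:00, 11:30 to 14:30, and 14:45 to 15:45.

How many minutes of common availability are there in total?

Wyatt → UTC: 09:30–11:15, 11:30–11:45, 12:15–16:00, 16:45–18:00.
Noor → UTC: 01:00–03:30, 04:45–06:15, 06:30–07:30, 08:45–09:15, 09:30–10:00.
Farrukh → UTC: 07:00–09:45, 10:15–13:45, 14:30–16:00.
Hassan → UTC: 02:15–04:15, 04:45–05:00, 05:30–08:30, 08:45–09:45.
Wyatt ∩ Noor: 09:30–10:00.
Wyatt ∩ Noor ∩ Farrukh: 09:30–09:45.
Wyatt ∩ Noor ∩ Farrukh ∩ Hassan: 09:30–09:45.
Total common minutes: 15.

15 minutes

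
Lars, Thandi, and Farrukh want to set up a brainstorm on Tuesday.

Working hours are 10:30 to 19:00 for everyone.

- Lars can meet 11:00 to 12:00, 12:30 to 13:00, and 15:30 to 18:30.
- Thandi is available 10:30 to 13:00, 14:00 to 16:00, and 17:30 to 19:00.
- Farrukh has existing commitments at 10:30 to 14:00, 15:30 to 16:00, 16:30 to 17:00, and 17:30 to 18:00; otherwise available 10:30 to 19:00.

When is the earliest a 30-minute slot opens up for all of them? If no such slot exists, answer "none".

Farrukh free within 10:30–19:00: 14:00–15:30, 16:00–16:30, 17:00–17:30, 18:00–19:00.
Lars ∩ Thandi: 11:00–12:00, 12:30–13:00, 15:30–16:00, 17:30–18:30.
Lars ∩ Thandi ∩ Farrukh: 18:00–18:30.
Windows ≥ 30 min: 18:00–18:30.
Earliest such window starts at 18:00.

18:00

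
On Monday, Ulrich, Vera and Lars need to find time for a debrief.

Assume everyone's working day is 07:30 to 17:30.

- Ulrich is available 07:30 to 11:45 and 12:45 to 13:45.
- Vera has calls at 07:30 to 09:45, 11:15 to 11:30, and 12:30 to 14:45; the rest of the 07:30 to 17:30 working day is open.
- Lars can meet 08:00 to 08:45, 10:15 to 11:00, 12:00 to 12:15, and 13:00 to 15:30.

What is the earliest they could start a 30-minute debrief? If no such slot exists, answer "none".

Vera free within 07:30–17:30: 09:45–11:15, 11:30–12:30, 14:45–17:30.
Ulrich ∩ Vera: 09:45–11:15, 11:30–11:45.
Ulrich ∩ Vera ∩ Lars: 10:15–11:00.
Windows ≥ 30 min: 10:15–11:00.
Earliest such window starts at 10:15.

10:15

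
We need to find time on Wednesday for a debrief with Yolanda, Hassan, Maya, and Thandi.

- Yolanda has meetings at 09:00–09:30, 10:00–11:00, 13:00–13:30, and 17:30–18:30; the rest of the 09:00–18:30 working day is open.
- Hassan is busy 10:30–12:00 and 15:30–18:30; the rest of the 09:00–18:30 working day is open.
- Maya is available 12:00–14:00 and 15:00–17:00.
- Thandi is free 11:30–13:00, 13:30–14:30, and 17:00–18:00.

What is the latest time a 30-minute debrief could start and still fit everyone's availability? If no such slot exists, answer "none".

Yolanda free within 09:00–18:30: 09:30–10:00, 11:00–13:00, 13:30–17:30.
Hassan free within 09:00–18:30: 09:00–10:30, 12:00–15:30.
Yolanda ∩ Hassan: 09:30–10:00, 12:00–13:00, 13:30–15:30.
Yolanda ∩ Hassan ∩ Maya: 12:00–13:00, 13:30–14:00, 15:00–15:30.
Yolanda ∩ Hassan ∩ Maya ∩ Thandi: 12:00–13:00, 13:30–14:00.
Windows ≥ 30 min: 12:00–13:00, 13:30–14:00.
Latest start in the last window 13:30–14:00 is 14:00 − 30 min = 13:30.

13:30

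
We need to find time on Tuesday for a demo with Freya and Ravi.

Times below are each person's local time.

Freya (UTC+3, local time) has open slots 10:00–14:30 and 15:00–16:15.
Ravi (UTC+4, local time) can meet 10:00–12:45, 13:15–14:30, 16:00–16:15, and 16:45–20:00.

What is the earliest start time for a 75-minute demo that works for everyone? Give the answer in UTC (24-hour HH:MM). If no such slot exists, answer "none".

Freya → UTC: 07:00–11:30, 12:00–13:15.
Ravi → UTC: 06:00–08:45, 09:15–10:30, 12:00–12:15, 12:45–16:00.
Freya ∩ Ravi: 07:00–08:45, 09:15–10:30, 12:00–12:15, 12:45–13:15.
Windows ≥ 75 min: 07:00–08:45, 09:15–10:30.
Earliest such window starts at 07:00.

07:00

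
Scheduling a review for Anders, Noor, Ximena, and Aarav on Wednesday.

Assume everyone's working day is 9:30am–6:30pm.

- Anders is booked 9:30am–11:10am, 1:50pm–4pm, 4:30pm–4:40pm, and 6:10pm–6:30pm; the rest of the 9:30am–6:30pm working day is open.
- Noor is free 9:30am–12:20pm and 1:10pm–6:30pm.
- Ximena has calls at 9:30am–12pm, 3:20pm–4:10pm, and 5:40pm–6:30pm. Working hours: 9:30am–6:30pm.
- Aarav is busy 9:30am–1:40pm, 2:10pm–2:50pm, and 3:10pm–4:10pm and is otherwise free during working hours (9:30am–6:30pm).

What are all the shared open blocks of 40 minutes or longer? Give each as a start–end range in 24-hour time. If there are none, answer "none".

Anders free within 09:30–18:30: 11:10–13:50, 16:00–16:30, 16:40–18:10.
Ximena free within 09:30–18:30: 12:00–15:20, 16:10–17:40.
Aarav free within 09:30–18:30: 13:40–14:10, 14:50–15:10, 16:10–18:30.
Anders ∩ Noor: 11:10–12:20, 13:10–13:50, 16:00–16:30, 16:40–18:10.
Anders ∩ Noor ∩ Ximena: 12:00–12:20, 13:10–13:50, 16:10–16:30, 16:40–17:40.
Anders ∩ Noor ∩ Ximena ∩ Aarav: 13:40–13:50, 16:10–16:30, 16:40–17:40.
Windows ≥ 40 min: 16:40–17:40.

16:40–17:40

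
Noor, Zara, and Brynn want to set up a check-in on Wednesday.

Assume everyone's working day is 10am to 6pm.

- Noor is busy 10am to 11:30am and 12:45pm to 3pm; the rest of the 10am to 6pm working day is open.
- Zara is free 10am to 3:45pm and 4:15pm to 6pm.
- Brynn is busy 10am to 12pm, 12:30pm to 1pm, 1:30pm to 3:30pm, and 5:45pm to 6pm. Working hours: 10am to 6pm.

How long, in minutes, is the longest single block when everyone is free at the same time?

90 minutes

Noor free within 10:00–18:00: 11:30–12:45, 15:00–18:00.
Brynn free within 10:00–18:00: 12:00–12:30, 13:00–13:30, 15:30–17:45.
Noor ∩ Zara: 11:30–12:45, 15:00–15:45, 16:15–18:00.
Noor ∩ Zara ∩ Brynn: 12:00–12:30, 15:30–15:45, 16:15–17:45.
Common window lengths: 30, 15, 90 min; longest is 90.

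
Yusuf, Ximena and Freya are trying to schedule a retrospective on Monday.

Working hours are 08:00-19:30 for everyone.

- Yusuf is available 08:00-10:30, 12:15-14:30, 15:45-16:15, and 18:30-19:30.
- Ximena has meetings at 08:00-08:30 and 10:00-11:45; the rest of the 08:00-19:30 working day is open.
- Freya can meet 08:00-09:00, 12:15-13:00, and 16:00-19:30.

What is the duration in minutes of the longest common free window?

Ximena free within 08:00–19:30: 08:30–10:00, 11:45–19:30.
Yusuf ∩ Ximena: 08:30–10:00, 12:15–14:30, 15:45–16:15, 18:30–19:30.
Yusuf ∩ Ximena ∩ Freya: 08:30–09:00, 12:15–13:00, 16:00–16:15, 18:30–19:30.
Common window lengths: 30, 45, 15, 60 min; longest is 60.

60 minutes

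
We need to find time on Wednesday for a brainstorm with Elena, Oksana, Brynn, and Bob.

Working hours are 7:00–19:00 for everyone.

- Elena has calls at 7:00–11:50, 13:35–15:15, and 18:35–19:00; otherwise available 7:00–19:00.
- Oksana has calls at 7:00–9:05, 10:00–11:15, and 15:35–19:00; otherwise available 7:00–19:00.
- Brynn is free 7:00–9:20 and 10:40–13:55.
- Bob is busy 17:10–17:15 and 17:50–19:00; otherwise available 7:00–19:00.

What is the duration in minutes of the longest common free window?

105 minutes

Elena free within 07:00–19:00: 11:50–13:35, 15:15–18:35.
Oksana free within 07:00–19:00: 09:05–10:00, 11:15–15:35.
Bob free within 07:00–19:00: 07:00–17:10, 17:15–17:50.
Elena ∩ Oksana: 11:50–13:35, 15:15–15:35.
Elena ∩ Oksana ∩ Brynn: 11:50–13:35.
Elena ∩ Oksana ∩ Brynn ∩ Bob: 11:50–13:35.
Single common window of 105 minutes.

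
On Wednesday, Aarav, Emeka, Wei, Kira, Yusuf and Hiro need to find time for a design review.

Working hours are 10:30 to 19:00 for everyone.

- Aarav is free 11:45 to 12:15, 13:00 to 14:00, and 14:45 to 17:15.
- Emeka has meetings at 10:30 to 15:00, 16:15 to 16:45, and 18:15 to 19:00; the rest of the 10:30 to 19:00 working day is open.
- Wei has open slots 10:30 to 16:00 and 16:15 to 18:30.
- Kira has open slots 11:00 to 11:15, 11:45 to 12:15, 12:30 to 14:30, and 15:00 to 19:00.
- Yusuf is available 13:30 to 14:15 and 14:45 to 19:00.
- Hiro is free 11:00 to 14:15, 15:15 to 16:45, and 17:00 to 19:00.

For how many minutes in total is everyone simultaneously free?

60 minutes

Emeka free within 10:30–19:00: 15:00–16:15, 16:45–18:15.
Aarav ∩ Emeka: 15:00–16:15, 16:45–17:15.
Aarav ∩ Emeka ∩ Wei: 15:00–16:00, 16:45–17:15.
Aarav ∩ Emeka ∩ Wei ∩ Kira: 15:00–16:00, 16:45–17:15.
Aarav ∩ Emeka ∩ Wei ∩ Kira ∩ Yusuf: 15:00–16:00, 16:45–17:15.
Aarav ∩ Emeka ∩ Wei ∩ Kira ∩ Yusuf ∩ Hiro: 15:15–16:00, 17:00–17:15.
Total common minutes: 45 + 15 = 60.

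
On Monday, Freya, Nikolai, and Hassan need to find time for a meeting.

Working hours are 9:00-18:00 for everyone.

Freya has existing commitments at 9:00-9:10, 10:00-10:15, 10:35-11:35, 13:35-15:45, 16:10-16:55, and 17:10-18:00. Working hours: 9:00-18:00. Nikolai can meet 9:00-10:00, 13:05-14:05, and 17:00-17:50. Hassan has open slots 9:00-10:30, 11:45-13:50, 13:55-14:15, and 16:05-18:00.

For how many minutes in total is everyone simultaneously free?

90 minutes

Freya free within 09:00–18:00: 09:10–10:00, 10:15–10:35, 11:35–13:35, 15:45–16:10, 16:55–17:10.
Freya ∩ Nikolai: 09:10–10:00, 13:05–13:35, 17:00–17:10.
Freya ∩ Nikolai ∩ Hassan: 09:10–10:00, 13:05–13:35, 17:00–17:10.
Total common minutes: 50 + 30 + 10 = 90.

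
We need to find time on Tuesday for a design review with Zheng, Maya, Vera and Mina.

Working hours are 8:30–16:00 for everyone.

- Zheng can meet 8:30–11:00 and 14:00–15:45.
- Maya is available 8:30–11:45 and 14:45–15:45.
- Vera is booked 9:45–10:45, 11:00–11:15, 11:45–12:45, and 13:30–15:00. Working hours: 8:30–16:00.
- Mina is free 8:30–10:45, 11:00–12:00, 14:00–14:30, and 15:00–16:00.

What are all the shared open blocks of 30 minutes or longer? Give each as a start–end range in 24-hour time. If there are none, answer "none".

08:30–09:45, 15:00–15:45

Vera free within 08:30–16:00: 08:30–09:45, 10:45–11:00, 11:15–11:45, 12:45–13:30, 15:00–16:00.
Zheng ∩ Maya: 08:30–11:00, 14:45–15:45.
Zheng ∩ Maya ∩ Vera: 08:30–09:45, 10:45–11:00, 15:00–15:45.
Zheng ∩ Maya ∩ Vera ∩ Mina: 08:30–09:45, 15:00–15:45.
Windows ≥ 30 min: 08:30–09:45, 15:00–15:45.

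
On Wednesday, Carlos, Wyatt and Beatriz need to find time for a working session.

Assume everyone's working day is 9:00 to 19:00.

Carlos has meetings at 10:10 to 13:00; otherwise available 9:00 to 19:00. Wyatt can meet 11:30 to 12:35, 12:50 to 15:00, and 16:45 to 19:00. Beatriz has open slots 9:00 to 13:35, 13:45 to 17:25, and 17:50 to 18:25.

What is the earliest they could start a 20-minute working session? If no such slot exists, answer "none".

Carlos free within 09:00–19:00: 09:00–10:10, 13:00–19:00.
Carlos ∩ Wyatt: 13:00–15:00, 16:45–19:00.
Carlos ∩ Wyatt ∩ Beatriz: 13:00–13:35, 13:45–15:00, 16:45–17:25, 17:50–18:25.
Windows ≥ 20 min: 13:00–13:35, 13:45–15:00, 16:45–17:25, 17:50–18:25.
Earliest such window starts at 13:00.

13:00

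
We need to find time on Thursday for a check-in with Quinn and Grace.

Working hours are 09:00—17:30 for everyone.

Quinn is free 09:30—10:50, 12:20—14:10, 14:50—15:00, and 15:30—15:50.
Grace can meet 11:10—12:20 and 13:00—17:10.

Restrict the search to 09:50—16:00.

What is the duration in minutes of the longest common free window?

70 minutes

Quinn ∩ Grace: 13:00–14:10, 14:50–15:00, 15:30–15:50.
Restricted to 09:50–16:00: 13:00–14:10, 14:50–15:00, 15:30–15:50.
Common window lengths: 70, 10, 20 min; longest is 70.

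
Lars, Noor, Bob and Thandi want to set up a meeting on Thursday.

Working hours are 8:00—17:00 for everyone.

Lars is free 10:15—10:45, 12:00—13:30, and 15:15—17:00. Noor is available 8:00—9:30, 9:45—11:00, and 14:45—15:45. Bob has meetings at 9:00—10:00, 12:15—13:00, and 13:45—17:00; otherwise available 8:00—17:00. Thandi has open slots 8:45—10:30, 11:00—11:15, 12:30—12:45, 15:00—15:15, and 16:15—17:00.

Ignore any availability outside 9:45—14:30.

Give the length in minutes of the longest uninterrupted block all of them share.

Bob free within 08:00–17:00: 08:00–09:00, 10:00–12:15, 13:00–13:45.
Lars ∩ Noor: 10:15–10:45, 15:15–15:45.
Lars ∩ Noor ∩ Bob: 10:15–10:45.
Lars ∩ Noor ∩ Bob ∩ Thandi: 10:15–10:30.
Restricted to 09:45–14:30: 10:15–10:30.
Single common window of 15 minutes.

15 minutes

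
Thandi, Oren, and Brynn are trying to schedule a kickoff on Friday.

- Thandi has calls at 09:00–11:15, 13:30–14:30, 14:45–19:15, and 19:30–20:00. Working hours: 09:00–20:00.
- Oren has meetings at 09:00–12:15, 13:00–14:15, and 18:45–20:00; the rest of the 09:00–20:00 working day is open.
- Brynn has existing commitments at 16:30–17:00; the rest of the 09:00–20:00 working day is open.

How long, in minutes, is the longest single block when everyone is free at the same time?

45 minutes

Thandi free within 09:00–20:00: 11:15–13:30, 14:30–14:45, 19:15–19:30.
Oren free within 09:00–20:00: 12:15–13:00, 14:15–18:45.
Brynn free within 09:00–20:00: 09:00–16:30, 17:00–20:00.
Thandi ∩ Oren: 12:15–13:00, 14:30–14:45.
Thandi ∩ Oren ∩ Brynn: 12:15–13:00, 14:30–14:45.
Common window lengths: 45, 15 min; longest is 45.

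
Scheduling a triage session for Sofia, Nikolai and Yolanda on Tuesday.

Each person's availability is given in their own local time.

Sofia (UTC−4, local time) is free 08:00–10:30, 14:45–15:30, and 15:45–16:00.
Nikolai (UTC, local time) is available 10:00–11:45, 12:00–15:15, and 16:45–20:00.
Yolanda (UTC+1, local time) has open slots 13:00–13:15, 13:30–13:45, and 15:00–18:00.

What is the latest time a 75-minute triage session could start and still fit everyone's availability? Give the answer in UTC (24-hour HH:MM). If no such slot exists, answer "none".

Sofia → UTC: 12:00–14:30, 18:45–19:30, 19:45–20:00.
Nikolai → UTC: 10:00–11:45, 12:00–15:15, 16:45–20:00.
Yolanda → UTC: 12:00–12:15, 12:30–12:45, 14:00–17:00.
Sofia ∩ Nikolai: 12:00–14:30, 18:45–19:30, 19:45–20:00.
Sofia ∩ Nikolai ∩ Yolanda: 12:00–12:15, 12:30–12:45, 14:00–14:30.
Windows ≥ 75 min: (none).

none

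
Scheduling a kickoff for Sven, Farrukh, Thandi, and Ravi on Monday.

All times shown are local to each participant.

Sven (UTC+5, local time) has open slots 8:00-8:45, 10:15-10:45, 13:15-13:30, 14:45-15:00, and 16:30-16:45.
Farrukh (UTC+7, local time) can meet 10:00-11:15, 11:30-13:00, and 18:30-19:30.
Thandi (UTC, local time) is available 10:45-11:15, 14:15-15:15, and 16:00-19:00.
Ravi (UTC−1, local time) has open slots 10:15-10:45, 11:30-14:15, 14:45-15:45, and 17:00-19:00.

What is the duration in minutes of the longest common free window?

0 minutes

Sven → UTC: 03:00–03:45, 05:15–05:45, 08:15–08:30, 09:45–10:00, 11:30–11:45.
Farrukh → UTC: 03:00–04:15, 04:30–06:00, 11:30–12:30.
Thandi → UTC: 10:45–11:15, 14:15–15:15, 16:00–19:00.
Ravi → UTC: 11:15–11:45, 12:30–15:15, 15:45–16:45, 18:00–20:00.
Sven ∩ Farrukh: 03:00–03:45, 05:15–05:45, 11:30–11:45.
Sven ∩ Farrukh ∩ Thandi: (none).
Sven ∩ Farrukh ∩ Thandi ∩ Ravi: (none).
No common window.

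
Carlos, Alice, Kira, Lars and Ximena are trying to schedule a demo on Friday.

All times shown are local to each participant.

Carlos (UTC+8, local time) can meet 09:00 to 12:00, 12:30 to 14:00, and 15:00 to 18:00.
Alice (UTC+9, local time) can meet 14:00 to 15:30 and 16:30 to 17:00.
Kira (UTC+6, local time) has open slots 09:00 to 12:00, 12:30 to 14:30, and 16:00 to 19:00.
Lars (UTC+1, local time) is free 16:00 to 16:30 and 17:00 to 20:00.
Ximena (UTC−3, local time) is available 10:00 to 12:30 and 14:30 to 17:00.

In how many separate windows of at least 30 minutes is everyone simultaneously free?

Carlos → UTC: 01:00–04:00, 04:30–06:00, 07:00–10:00.
Alice → UTC: 05:00–06:30, 07:30–08:00.
Kira → UTC: 03:00–06:00, 06:30–08:30, 10:00–13:00.
Lars → UTC: 15:00–15:30, 16:00–19:00.
Ximena → UTC: 13:00–15:30, 17:30–20:00.
Carlos ∩ Alice: 05:00–06:00, 07:30–08:00.
Carlos ∩ Alice ∩ Kira: 05:00–06:00, 07:30–08:00.
Carlos ∩ Alice ∩ Kira ∩ Lars: (none).
Carlos ∩ Alice ∩ Kira ∩ Lars ∩ Ximena: (none).
Windows ≥ 30 min: (none).
That's 0 windows.

0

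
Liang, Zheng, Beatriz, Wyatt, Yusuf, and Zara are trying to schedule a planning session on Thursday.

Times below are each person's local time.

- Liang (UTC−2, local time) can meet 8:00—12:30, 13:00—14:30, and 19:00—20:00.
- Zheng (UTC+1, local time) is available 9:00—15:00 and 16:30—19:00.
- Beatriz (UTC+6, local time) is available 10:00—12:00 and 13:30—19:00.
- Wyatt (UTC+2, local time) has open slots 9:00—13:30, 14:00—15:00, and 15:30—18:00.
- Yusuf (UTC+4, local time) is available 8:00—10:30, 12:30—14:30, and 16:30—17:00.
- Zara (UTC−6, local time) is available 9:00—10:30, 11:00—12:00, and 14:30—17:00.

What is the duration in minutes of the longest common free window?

Liang → UTC: 10:00–14:30, 15:00–16:30, 21:00–22:00.
Zheng → UTC: 08:00–14:00, 15:30–18:00.
Beatriz → UTC: 04:00–06:00, 07:30–13:00.
Wyatt → UTC: 07:00–11:30, 12:00–13:00, 13:30–16:00.
Yusuf → UTC: 04:00–06:30, 08:30–10:30, 12:30–13:00.
Zara → UTC: 15:00–16:30, 17:00–18:00, 20:30–23:00.
Liang ∩ Zheng: 10:00–14:00, 15:30–16:30.
Liang ∩ Zheng ∩ Beatriz: 10:00–13:00.
Liang ∩ Zheng ∩ Beatriz ∩ Wyatt: 10:00–11:30, 12:00–13:00.
Liang ∩ Zheng ∩ Beatriz ∩ Wyatt ∩ Yusuf: 10:00–10:30, 12:30–13:00.
Liang ∩ Zheng ∩ Beatriz ∩ Wyatt ∩ Yusuf ∩ Zara: (none).
No common window.

0 minutes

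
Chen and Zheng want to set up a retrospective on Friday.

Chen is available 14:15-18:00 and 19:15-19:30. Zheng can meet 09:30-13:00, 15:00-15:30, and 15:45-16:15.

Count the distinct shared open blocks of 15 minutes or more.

2

Chen ∩ Zheng: 15:00–15:30, 15:45–16:15.
Windows ≥ 15 min: 15:00–15:30, 15:45–16:15.
That's 2 windows.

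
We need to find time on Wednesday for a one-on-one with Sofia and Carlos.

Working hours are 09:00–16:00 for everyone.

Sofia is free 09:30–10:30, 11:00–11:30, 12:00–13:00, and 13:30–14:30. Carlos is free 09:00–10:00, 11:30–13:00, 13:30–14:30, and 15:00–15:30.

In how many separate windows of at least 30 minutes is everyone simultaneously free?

3

Sofia ∩ Carlos: 09:30–10:00, 12:00–13:00, 13:30–14:30.
Windows ≥ 30 min: 09:30–10:00, 12:00–13:00, 13:30–14:30.
That's 3 windows.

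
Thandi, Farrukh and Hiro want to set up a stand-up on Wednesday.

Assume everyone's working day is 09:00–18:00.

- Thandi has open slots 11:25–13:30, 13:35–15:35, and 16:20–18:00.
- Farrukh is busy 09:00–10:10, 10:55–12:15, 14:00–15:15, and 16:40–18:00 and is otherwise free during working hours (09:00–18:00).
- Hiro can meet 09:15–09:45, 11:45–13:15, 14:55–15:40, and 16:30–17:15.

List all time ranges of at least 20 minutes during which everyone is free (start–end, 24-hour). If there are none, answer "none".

12:15–13:15, 15:15–15:35

Farrukh free within 09:00–18:00: 10:10–10:55, 12:15–14:00, 15:15–16:40.
Thandi ∩ Farrukh: 12:15–13:30, 13:35–14:00, 15:15–15:35, 16:20–16:40.
Thandi ∩ Farrukh ∩ Hiro: 12:15–13:15, 15:15–15:35, 16:30–16:40.
Windows ≥ 20 min: 12:15–13:15, 15:15–15:35.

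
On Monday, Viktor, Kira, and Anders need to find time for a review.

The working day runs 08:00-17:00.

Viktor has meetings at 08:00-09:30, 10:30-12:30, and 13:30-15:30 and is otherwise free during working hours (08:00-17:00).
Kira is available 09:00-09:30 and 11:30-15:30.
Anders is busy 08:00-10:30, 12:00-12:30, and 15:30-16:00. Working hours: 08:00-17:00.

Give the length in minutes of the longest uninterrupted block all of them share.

Viktor free within 08:00–17:00: 09:30–10:30, 12:30–13:30, 15:30–17:00.
Anders free within 08:00–17:00: 10:30–12:00, 12:30–15:30, 16:00–17:00.
Viktor ∩ Kira: 12:30–13:30.
Viktor ∩ Kira ∩ Anders: 12:30–13:30.
Single common window of 60 minutes.

60 minutes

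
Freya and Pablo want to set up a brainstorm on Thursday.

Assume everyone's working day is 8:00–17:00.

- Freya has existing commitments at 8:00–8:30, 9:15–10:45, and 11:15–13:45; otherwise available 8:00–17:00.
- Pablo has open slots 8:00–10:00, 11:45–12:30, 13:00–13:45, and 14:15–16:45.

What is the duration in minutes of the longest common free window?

Freya free within 08:00–17:00: 08:30–09:15, 10:45–11:15, 13:45–17:00.
Freya ∩ Pablo: 08:30–09:15, 14:15–16:45.
Common window lengths: 45, 150 min; longest is 150.

150 minutes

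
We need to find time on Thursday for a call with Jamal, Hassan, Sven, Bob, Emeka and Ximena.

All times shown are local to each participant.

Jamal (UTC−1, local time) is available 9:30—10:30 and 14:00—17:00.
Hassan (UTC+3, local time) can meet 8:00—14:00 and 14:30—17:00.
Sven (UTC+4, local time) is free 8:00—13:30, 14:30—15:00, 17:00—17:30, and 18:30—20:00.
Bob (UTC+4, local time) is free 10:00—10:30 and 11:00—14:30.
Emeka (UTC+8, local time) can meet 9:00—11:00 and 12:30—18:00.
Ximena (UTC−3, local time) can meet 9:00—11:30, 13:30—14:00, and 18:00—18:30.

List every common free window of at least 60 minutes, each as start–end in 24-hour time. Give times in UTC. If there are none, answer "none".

Jamal → UTC: 10:30–11:30, 15:00–18:00.
Hassan → UTC: 05:00–11:00, 11:30–14:00.
Sven → UTC: 04:00–09:30, 10:30–11:00, 13:00–13:30, 14:30–16:00.
Bob → UTC: 06:00–06:30, 07:00–10:30.
Emeka → UTC: 01:00–03:00, 04:30–10:00.
Ximena → UTC: 12:00–14:30, 16:30–17:00, 21:00–21:30.
Jamal ∩ Hassan: 10:30–11:00.
Jamal ∩ Hassan ∩ Sven: 10:30–11:00.
Jamal ∩ Hassan ∩ Sven ∩ Bob: (none).
Jamal ∩ Hassan ∩ Sven ∩ Bob ∩ Emeka: (none).
Jamal ∩ Hassan ∩ Sven ∩ Bob ∩ Emeka ∩ Ximena: (none).
Windows ≥ 60 min: (none).

none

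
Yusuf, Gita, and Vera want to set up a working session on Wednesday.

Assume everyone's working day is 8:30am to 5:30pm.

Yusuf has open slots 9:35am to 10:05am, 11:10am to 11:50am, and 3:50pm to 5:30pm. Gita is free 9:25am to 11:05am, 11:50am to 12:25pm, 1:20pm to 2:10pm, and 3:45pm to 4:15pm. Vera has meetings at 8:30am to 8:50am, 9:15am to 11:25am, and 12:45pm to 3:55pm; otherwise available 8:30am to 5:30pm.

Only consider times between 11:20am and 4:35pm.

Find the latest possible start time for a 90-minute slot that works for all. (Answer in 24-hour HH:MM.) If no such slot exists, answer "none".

Vera free within 08:30–17:30: 08:50–09:15, 11:25–12:45, 15:55–17:30.
Yusuf ∩ Gita: 09:35–10:05, 15:50–16:15.
Yusuf ∩ Gita ∩ Vera: 15:55–16:15.
Restricted to 11:20–16:35: 15:55–16:15.
Windows ≥ 90 min: (none).

none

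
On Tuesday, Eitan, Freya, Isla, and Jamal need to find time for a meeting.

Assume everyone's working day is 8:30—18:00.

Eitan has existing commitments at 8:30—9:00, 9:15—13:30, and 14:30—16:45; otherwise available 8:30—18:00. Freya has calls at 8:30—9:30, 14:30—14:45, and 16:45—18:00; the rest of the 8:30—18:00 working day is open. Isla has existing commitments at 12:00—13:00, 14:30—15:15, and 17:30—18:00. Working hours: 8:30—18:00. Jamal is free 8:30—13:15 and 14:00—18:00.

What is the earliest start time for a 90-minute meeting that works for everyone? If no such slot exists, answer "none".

none

Eitan free within 08:30–18:00: 09:00–09:15, 13:30–14:30, 16:45–18:00.
Freya free within 08:30–18:00: 09:30–14:30, 14:45–16:45.
Isla free within 08:30–18:00: 08:30–12:00, 13:00–14:30, 15:15–17:30.
Eitan ∩ Freya: 13:30–14:30.
Eitan ∩ Freya ∩ Isla: 13:30–14:30.
Eitan ∩ Freya ∩ Isla ∩ Jamal: 14:00–14:30.
Windows ≥ 90 min: (none).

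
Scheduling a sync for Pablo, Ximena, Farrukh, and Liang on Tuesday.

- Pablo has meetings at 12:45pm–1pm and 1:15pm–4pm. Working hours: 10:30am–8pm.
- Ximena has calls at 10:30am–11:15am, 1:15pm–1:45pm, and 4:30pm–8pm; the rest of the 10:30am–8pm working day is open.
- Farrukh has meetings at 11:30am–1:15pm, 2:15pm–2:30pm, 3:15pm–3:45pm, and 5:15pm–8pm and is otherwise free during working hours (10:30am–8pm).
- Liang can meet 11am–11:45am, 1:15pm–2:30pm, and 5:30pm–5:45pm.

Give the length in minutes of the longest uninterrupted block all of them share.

15 minutes

Pablo free within 10:30–20:00: 10:30–12:45, 13:00–13:15, 16:00–20:00.
Ximena free within 10:30–20:00: 11:15–13:15, 13:45–16:30.
Farrukh free within 10:30–20:00: 10:30–11:30, 13:15–14:15, 14:30–15:15, 15:45–17:15.
Pablo ∩ Ximena: 11:15–12:45, 13:00–13:15, 16:00–16:30.
Pablo ∩ Ximena ∩ Farrukh: 11:15–11:30, 16:00–16:30.
Pablo ∩ Ximena ∩ Farrukh ∩ Liang: 11:15–11:30.
Single common window of 15 minutes.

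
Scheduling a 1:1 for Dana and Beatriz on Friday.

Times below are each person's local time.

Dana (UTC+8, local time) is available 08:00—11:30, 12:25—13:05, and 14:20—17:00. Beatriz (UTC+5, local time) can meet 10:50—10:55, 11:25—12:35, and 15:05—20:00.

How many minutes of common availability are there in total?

Dana → UTC: 00:00–03:30, 04:25–05:05, 06:20–09:00.
Beatriz → UTC: 05:50–05:55, 06:25–07:35, 10:05–15:00.
Dana ∩ Beatriz: 06:25–07:35.
Total common minutes: 70.

70 minutes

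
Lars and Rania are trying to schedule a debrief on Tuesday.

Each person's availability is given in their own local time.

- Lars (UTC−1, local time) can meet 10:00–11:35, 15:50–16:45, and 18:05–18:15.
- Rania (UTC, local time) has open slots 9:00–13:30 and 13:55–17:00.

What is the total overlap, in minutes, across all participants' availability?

Lars → UTC: 11:00–12:35, 16:50–17:45, 19:05–19:15.
Rania → UTC: 09:00–13:30, 13:55–17:00.
Lars ∩ Rania: 11:00–12:35, 16:50–17:00.
Total common minutes: 95 + 10 = 105.

105 minutes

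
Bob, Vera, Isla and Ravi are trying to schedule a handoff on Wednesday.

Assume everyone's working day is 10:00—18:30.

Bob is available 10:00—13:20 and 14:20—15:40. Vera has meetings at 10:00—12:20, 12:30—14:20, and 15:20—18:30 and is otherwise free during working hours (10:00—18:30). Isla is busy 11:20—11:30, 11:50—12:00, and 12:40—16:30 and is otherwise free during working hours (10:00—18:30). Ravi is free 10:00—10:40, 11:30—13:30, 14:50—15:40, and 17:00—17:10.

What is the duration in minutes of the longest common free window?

Vera free within 10:00–18:30: 12:20–12:30, 14:20–15:20.
Isla free within 10:00–18:30: 10:00–11:20, 11:30–11:50, 12:00–12:40, 16:30–18:30.
Bob ∩ Vera: 12:20–12:30, 14:20–15:20.
Bob ∩ Vera ∩ Isla: 12:20–12:30.
Bob ∩ Vera ∩ Isla ∩ Ravi: 12:20–12:30.
Single common window of 10 minutes.

10 minutes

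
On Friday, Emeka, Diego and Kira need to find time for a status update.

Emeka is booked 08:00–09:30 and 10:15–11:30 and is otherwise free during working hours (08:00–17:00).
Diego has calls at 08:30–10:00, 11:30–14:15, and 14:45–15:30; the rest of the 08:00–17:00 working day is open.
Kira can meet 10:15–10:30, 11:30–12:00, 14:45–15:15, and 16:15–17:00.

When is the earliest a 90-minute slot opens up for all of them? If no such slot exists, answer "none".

none

Emeka free within 08:00–17:00: 09:30–10:15, 11:30–17:00.
Diego free within 08:00–17:00: 08:00–08:30, 10:00–11:30, 14:15–14:45, 15:30–17:00.
Emeka ∩ Diego: 10:00–10:15, 14:15–14:45, 15:30–17:00.
Emeka ∩ Diego ∩ Kira: 16:15–17:00.
Windows ≥ 90 min: (none).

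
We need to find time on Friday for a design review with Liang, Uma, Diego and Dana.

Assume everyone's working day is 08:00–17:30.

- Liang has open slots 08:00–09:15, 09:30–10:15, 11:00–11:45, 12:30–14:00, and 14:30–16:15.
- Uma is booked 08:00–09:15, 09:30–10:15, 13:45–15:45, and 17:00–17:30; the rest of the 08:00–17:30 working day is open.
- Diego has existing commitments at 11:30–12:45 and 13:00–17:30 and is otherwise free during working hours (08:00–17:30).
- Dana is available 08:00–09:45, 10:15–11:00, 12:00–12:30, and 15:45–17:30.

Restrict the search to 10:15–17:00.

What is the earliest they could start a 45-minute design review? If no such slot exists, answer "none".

none

Uma free within 08:00–17:30: 09:15–09:30, 10:15–13:45, 15:45–17:00.
Diego free within 08:00–17:30: 08:00–11:30, 12:45–13:00.
Liang ∩ Uma: 11:00–11:45, 12:30–13:45, 15:45–16:15.
Liang ∩ Uma ∩ Diego: 11:00–11:30, 12:45–13:00.
Liang ∩ Uma ∩ Diego ∩ Dana: (none).
Restricted to 10:15–17:00: (none).
Windows ≥ 45 min: (none).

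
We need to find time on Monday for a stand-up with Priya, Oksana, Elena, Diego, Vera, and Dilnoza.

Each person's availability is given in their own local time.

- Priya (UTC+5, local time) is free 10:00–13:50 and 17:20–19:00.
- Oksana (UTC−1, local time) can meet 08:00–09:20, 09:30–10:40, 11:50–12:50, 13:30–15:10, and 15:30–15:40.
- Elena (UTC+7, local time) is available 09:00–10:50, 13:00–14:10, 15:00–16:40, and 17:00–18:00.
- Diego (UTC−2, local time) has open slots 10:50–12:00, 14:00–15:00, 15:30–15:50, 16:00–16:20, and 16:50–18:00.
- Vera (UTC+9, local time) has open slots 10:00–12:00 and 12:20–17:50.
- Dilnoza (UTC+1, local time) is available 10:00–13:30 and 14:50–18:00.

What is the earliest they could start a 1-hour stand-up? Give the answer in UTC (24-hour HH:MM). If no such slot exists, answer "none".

Priya → UTC: 05:00–08:50, 12:20–14:00.
Oksana → UTC: 09:00–10:20, 10:30–11:40, 12:50–13:50, 14:30–16:10, 16:30–16:40.
Elena → UTC: 02:00–03:50, 06:00–07:10, 08:00–09:40, 10:00–11:00.
Diego → UTC: 12:50–14:00, 16:00–17:00, 17:30–17:50, 18:00–18:20, 18:50–20:00.
Vera → UTC: 01:00–03:00, 03:20–08:50.
Dilnoza → UTC: 09:00–12:30, 13:50–17:00.
Priya ∩ Oksana: 12:50–13:50.
Priya ∩ Oksana ∩ Elena: (none).
Priya ∩ Oksana ∩ Elena ∩ Diego: (none).
Priya ∩ Oksana ∩ Elena ∩ Diego ∩ Vera: (none).
Priya ∩ Oksana ∩ Elena ∩ Diego ∩ Vera ∩ Dilnoza: (none).
Windows ≥ 60 min: (none).

none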